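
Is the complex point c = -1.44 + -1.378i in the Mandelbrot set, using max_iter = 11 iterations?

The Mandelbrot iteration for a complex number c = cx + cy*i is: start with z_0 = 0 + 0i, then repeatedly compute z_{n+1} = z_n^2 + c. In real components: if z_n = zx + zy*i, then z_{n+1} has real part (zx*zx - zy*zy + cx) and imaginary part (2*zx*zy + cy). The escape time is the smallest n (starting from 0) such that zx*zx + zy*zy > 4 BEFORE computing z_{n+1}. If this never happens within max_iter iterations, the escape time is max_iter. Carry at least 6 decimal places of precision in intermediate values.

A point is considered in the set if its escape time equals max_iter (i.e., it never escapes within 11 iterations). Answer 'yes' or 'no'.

z_0 = 0 + 0i, c = -1.4400 + -1.3780i
Iter 1: z = -1.4400 + -1.3780i, |z|^2 = 3.9725
Iter 2: z = -1.2653 + 2.5906i, |z|^2 = 8.3124
Escaped at iteration 2

Answer: no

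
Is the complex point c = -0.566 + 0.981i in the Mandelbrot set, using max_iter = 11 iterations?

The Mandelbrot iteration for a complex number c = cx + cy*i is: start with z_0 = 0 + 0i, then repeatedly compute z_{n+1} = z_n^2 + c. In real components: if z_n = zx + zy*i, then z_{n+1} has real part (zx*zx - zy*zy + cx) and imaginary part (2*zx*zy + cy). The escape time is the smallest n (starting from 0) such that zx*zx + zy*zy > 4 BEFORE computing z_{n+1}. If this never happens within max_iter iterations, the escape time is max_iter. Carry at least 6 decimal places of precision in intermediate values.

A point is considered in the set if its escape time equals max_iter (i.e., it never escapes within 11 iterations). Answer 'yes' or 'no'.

Answer: no

Derivation:
z_0 = 0 + 0i, c = -0.5660 + 0.9810i
Iter 1: z = -0.5660 + 0.9810i, |z|^2 = 1.2827
Iter 2: z = -1.2080 + -0.1295i, |z|^2 = 1.4760
Iter 3: z = 0.8765 + 1.2939i, |z|^2 = 2.4423
Iter 4: z = -1.4718 + 3.2491i, |z|^2 = 12.7231
Escaped at iteration 4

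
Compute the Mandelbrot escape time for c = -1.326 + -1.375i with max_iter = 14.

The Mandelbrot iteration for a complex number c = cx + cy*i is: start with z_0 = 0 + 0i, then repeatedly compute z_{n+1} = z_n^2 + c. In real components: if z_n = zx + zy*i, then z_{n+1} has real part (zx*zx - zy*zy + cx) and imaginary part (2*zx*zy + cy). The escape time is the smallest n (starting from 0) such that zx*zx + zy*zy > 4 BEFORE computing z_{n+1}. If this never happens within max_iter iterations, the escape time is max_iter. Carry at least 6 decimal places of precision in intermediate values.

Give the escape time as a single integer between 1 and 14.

Answer: 2

Derivation:
z_0 = 0 + 0i, c = -1.3260 + -1.3750i
Iter 1: z = -1.3260 + -1.3750i, |z|^2 = 3.6489
Iter 2: z = -1.4583 + 2.2715i, |z|^2 = 7.2865
Escaped at iteration 2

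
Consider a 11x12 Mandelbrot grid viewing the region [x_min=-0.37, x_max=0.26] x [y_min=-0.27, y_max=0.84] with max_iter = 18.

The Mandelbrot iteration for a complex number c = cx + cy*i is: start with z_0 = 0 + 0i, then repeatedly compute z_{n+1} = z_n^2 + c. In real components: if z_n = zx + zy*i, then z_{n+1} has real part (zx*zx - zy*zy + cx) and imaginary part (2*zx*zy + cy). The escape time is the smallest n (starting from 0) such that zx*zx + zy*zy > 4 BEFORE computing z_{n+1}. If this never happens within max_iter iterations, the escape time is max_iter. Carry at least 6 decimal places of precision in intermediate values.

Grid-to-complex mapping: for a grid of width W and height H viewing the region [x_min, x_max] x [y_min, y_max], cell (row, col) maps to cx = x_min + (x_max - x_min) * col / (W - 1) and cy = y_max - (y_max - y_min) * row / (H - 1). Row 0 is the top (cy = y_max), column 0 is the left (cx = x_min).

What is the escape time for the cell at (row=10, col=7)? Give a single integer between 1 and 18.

Answer: 18

Derivation:
z_0 = 0 + 0i, c = 0.0710 + -0.1691i
Iter 1: z = 0.0710 + -0.1691i, |z|^2 = 0.0336
Iter 2: z = 0.0474 + -0.1931i, |z|^2 = 0.0395
Iter 3: z = 0.0360 + -0.1874i, |z|^2 = 0.0364
Iter 4: z = 0.0372 + -0.1826i, |z|^2 = 0.0347
Iter 5: z = 0.0390 + -0.1827i, |z|^2 = 0.0349
Iter 6: z = 0.0392 + -0.1834i, |z|^2 = 0.0352
Iter 7: z = 0.0389 + -0.1835i, |z|^2 = 0.0352
Iter 8: z = 0.0389 + -0.1834i, |z|^2 = 0.0351
Iter 9: z = 0.0389 + -0.1833i, |z|^2 = 0.0351
Iter 10: z = 0.0389 + -0.1833i, |z|^2 = 0.0351
Iter 11: z = 0.0389 + -0.1834i, |z|^2 = 0.0351
Iter 12: z = 0.0389 + -0.1834i, |z|^2 = 0.0351
Iter 13: z = 0.0389 + -0.1834i, |z|^2 = 0.0351
Iter 14: z = 0.0389 + -0.1834i, |z|^2 = 0.0351
Iter 15: z = 0.0389 + -0.1834i, |z|^2 = 0.0351
Iter 16: z = 0.0389 + -0.1834i, |z|^2 = 0.0351
Iter 17: z = 0.0389 + -0.1834i, |z|^2 = 0.0351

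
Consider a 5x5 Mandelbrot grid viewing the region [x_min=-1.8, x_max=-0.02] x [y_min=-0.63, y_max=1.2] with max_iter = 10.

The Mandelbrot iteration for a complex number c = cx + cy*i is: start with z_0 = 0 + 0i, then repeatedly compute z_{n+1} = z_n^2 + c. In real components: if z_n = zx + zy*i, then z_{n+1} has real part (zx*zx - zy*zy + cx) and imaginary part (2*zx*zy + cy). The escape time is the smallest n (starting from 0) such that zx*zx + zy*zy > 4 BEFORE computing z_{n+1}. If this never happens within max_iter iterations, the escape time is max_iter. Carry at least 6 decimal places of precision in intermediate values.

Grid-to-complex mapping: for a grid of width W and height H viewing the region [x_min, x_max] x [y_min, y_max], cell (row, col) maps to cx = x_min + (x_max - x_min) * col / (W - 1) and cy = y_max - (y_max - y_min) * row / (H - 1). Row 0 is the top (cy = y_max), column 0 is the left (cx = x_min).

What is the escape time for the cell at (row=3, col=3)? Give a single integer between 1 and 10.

Answer: 10

Derivation:
z_0 = 0 + 0i, c = -0.4650 + -0.1725i
Iter 1: z = -0.4650 + -0.1725i, |z|^2 = 0.2460
Iter 2: z = -0.2785 + -0.0121i, |z|^2 = 0.0777
Iter 3: z = -0.3876 + -0.1658i, |z|^2 = 0.1777
Iter 4: z = -0.3423 + -0.0440i, |z|^2 = 0.1191
Iter 5: z = -0.3498 + -0.1424i, |z|^2 = 0.1426
Iter 6: z = -0.3629 + -0.0729i, |z|^2 = 0.1370
Iter 7: z = -0.3386 + -0.1196i, |z|^2 = 0.1290
Iter 8: z = -0.3647 + -0.0915i, |z|^2 = 0.1413
Iter 9: z = -0.3404 + -0.1058i, |z|^2 = 0.1271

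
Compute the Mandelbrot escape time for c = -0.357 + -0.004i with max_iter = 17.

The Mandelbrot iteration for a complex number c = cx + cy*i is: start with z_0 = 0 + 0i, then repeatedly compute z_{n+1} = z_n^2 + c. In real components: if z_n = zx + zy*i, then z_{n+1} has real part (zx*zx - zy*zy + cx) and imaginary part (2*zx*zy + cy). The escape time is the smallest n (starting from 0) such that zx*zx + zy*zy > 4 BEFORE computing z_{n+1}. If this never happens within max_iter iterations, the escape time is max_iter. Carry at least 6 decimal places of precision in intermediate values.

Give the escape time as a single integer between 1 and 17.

z_0 = 0 + 0i, c = -0.3570 + -0.0040i
Iter 1: z = -0.3570 + -0.0040i, |z|^2 = 0.1275
Iter 2: z = -0.2296 + -0.0011i, |z|^2 = 0.0527
Iter 3: z = -0.3043 + -0.0035i, |z|^2 = 0.0926
Iter 4: z = -0.2644 + -0.0019i, |z|^2 = 0.0699
Iter 5: z = -0.2871 + -0.0030i, |z|^2 = 0.0824
Iter 6: z = -0.2746 + -0.0023i, |z|^2 = 0.0754
Iter 7: z = -0.2816 + -0.0028i, |z|^2 = 0.0793
Iter 8: z = -0.2777 + -0.0025i, |z|^2 = 0.0771
Iter 9: z = -0.2799 + -0.0026i, |z|^2 = 0.0783
Iter 10: z = -0.2787 + -0.0025i, |z|^2 = 0.0777
Iter 11: z = -0.2793 + -0.0026i, |z|^2 = 0.0780
Iter 12: z = -0.2790 + -0.0026i, |z|^2 = 0.0778
Iter 13: z = -0.2792 + -0.0026i, |z|^2 = 0.0779
Iter 14: z = -0.2791 + -0.0026i, |z|^2 = 0.0779
Iter 15: z = -0.2791 + -0.0026i, |z|^2 = 0.0779
Iter 16: z = -0.2791 + -0.0026i, |z|^2 = 0.0779

Answer: 17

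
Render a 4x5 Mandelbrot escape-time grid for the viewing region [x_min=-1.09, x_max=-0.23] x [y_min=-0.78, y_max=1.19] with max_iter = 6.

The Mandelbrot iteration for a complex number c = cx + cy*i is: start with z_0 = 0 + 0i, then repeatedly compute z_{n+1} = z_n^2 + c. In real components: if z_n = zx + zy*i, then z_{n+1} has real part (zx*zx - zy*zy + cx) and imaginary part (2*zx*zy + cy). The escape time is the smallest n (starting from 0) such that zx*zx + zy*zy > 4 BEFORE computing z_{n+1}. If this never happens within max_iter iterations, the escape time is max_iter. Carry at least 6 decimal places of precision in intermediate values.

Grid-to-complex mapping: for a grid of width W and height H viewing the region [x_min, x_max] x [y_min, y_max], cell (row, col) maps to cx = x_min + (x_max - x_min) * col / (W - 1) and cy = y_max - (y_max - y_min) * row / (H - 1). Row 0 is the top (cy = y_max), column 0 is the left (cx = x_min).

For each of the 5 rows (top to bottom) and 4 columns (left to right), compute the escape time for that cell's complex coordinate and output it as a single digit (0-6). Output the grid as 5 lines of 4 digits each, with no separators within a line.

Answer: 3333
3466
6666
6666
3466

Derivation:
(row=0, col=0): c = -1.0900 + 1.1900i → escape time 3
(row=0, col=1): c = -0.8033 + 1.1900i → escape time 3
(row=0, col=2): c = -0.5167 + 1.1900i → escape time 3
(row=0, col=3): c = -0.2300 + 1.1900i → escape time 3
(row=1, col=0): c = -1.0900 + 0.6975i → escape time 3
(row=1, col=1): c = -0.8033 + 0.6975i → escape time 4
(row=1, col=2): c = -0.5167 + 0.6975i → escape time 6
(row=1, col=3): c = -0.2300 + 0.6975i → escape time 6
(row=2, col=0): c = -1.0900 + 0.2050i → escape time 6
(row=2, col=1): c = -0.8033 + 0.2050i → escape time 6
(row=2, col=2): c = -0.5167 + 0.2050i → escape time 6
(row=2, col=3): c = -0.2300 + 0.2050i → escape time 6
(row=3, col=0): c = -1.0900 + -0.2875i → escape time 6
(row=3, col=1): c = -0.8033 + -0.2875i → escape time 6
(row=3, col=2): c = -0.5167 + -0.2875i → escape time 6
(row=3, col=3): c = -0.2300 + -0.2875i → escape time 6
(row=4, col=0): c = -1.0900 + -0.7800i → escape time 3
(row=4, col=1): c = -0.8033 + -0.7800i → escape time 4
(row=4, col=2): c = -0.5167 + -0.7800i → escape time 6
(row=4, col=3): c = -0.2300 + -0.7800i → escape time 6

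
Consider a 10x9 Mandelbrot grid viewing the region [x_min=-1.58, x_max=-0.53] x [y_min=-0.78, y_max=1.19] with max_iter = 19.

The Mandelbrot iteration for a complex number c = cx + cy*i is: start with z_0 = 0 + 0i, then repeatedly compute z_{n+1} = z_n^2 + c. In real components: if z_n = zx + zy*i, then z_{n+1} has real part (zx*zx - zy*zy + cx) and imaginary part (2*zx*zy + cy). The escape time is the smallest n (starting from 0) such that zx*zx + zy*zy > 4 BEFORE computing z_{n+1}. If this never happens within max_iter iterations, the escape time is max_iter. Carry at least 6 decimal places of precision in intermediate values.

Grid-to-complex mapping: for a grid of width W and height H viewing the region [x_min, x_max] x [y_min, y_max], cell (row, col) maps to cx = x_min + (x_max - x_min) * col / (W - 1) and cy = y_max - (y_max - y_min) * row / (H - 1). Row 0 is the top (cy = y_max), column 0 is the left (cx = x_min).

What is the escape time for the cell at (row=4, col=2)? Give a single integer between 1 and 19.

Answer: 7

Derivation:
z_0 = 0 + 0i, c = -1.3467 + 0.2050i
Iter 1: z = -1.3467 + 0.2050i, |z|^2 = 1.8555
Iter 2: z = 0.4248 + -0.3471i, |z|^2 = 0.3010
Iter 3: z = -1.2867 + -0.0899i, |z|^2 = 1.6637
Iter 4: z = 0.3008 + 0.4364i, |z|^2 = 0.2810
Iter 5: z = -1.4467 + 0.4676i, |z|^2 = 2.3114
Iter 6: z = 0.5275 + -1.1479i, |z|^2 = 1.5959
Iter 7: z = -2.3861 + -1.0060i, |z|^2 = 6.7054
Escaped at iteration 7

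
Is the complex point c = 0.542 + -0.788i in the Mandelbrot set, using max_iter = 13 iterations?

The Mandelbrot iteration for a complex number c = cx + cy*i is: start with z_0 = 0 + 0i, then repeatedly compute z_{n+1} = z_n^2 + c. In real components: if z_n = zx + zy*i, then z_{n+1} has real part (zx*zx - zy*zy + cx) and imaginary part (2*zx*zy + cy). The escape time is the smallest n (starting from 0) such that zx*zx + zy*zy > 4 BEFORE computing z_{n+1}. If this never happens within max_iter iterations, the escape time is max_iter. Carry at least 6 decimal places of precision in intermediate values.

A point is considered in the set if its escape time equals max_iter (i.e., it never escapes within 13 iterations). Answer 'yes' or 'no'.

z_0 = 0 + 0i, c = 0.5420 + -0.7880i
Iter 1: z = 0.5420 + -0.7880i, |z|^2 = 0.9147
Iter 2: z = 0.2148 + -1.6422i, |z|^2 = 2.7429
Iter 3: z = -2.1086 + -1.4936i, |z|^2 = 6.6771
Escaped at iteration 3

Answer: no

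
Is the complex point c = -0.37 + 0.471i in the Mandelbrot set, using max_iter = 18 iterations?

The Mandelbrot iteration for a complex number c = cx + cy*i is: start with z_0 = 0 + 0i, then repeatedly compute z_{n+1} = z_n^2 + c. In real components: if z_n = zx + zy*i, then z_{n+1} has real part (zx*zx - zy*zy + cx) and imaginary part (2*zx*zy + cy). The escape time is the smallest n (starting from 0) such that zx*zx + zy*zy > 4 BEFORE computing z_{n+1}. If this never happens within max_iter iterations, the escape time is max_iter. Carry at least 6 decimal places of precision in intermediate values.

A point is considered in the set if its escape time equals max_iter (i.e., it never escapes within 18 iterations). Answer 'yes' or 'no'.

Answer: yes

Derivation:
z_0 = 0 + 0i, c = -0.3700 + 0.4710i
Iter 1: z = -0.3700 + 0.4710i, |z|^2 = 0.3587
Iter 2: z = -0.4549 + 0.1225i, |z|^2 = 0.2220
Iter 3: z = -0.1780 + 0.3596i, |z|^2 = 0.1610
Iter 4: z = -0.4676 + 0.3430i, |z|^2 = 0.3363
Iter 5: z = -0.2690 + 0.1503i, |z|^2 = 0.0949
Iter 6: z = -0.3202 + 0.3902i, |z|^2 = 0.2548
Iter 7: z = -0.4197 + 0.2211i, |z|^2 = 0.2250
Iter 8: z = -0.2428 + 0.2854i, |z|^2 = 0.1404
Iter 9: z = -0.3925 + 0.3324i, |z|^2 = 0.2646
Iter 10: z = -0.3264 + 0.2100i, |z|^2 = 0.1507
Iter 11: z = -0.3075 + 0.3339i, |z|^2 = 0.2061
Iter 12: z = -0.3869 + 0.2656i, |z|^2 = 0.2202
Iter 13: z = -0.2909 + 0.2655i, |z|^2 = 0.1551
Iter 14: z = -0.3559 + 0.3166i, |z|^2 = 0.2269
Iter 15: z = -0.3436 + 0.2457i, |z|^2 = 0.1784
Iter 16: z = -0.3123 + 0.3022i, |z|^2 = 0.1888
Iter 17: z = -0.3638 + 0.2823i, |z|^2 = 0.2120
Did not escape in 18 iterations → in set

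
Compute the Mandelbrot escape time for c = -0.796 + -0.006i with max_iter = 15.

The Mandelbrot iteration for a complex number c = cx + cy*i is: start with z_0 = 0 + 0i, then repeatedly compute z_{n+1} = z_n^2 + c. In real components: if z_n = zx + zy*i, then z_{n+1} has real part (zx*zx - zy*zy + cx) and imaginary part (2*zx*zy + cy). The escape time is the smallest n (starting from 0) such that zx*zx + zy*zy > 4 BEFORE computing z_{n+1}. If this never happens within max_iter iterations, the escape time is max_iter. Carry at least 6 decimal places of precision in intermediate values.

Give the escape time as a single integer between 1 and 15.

Answer: 15

Derivation:
z_0 = 0 + 0i, c = -0.7960 + -0.0060i
Iter 1: z = -0.7960 + -0.0060i, |z|^2 = 0.6337
Iter 2: z = -0.1624 + 0.0036i, |z|^2 = 0.0264
Iter 3: z = -0.7696 + -0.0072i, |z|^2 = 0.5924
Iter 4: z = -0.2037 + 0.0050i, |z|^2 = 0.0415
Iter 5: z = -0.7545 + -0.0080i, |z|^2 = 0.5694
Iter 6: z = -0.2268 + 0.0061i, |z|^2 = 0.0515
Iter 7: z = -0.7446 + -0.0088i, |z|^2 = 0.5545
Iter 8: z = -0.2416 + 0.0071i, |z|^2 = 0.0584
Iter 9: z = -0.7377 + -0.0094i, |z|^2 = 0.5442
Iter 10: z = -0.2519 + 0.0079i, |z|^2 = 0.0635
Iter 11: z = -0.7326 + -0.0100i, |z|^2 = 0.5368
Iter 12: z = -0.2594 + 0.0086i, |z|^2 = 0.0674
Iter 13: z = -0.7288 + -0.0105i, |z|^2 = 0.5312
Iter 14: z = -0.2650 + 0.0093i, |z|^2 = 0.0703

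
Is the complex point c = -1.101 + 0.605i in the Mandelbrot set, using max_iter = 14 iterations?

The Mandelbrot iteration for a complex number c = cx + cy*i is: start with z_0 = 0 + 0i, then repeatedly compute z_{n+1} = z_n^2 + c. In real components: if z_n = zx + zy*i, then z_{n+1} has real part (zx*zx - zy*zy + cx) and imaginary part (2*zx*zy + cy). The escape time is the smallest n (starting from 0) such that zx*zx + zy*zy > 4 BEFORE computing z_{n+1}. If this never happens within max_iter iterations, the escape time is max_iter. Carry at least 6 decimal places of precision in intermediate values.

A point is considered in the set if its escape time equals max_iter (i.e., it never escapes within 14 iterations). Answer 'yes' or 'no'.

z_0 = 0 + 0i, c = -1.1010 + 0.6050i
Iter 1: z = -1.1010 + 0.6050i, |z|^2 = 1.5782
Iter 2: z = -0.2548 + -0.7272i, |z|^2 = 0.5938
Iter 3: z = -1.5649 + 0.9756i, |z|^2 = 3.4007
Iter 4: z = 0.3961 + -2.4485i, |z|^2 = 6.1520
Escaped at iteration 4

Answer: no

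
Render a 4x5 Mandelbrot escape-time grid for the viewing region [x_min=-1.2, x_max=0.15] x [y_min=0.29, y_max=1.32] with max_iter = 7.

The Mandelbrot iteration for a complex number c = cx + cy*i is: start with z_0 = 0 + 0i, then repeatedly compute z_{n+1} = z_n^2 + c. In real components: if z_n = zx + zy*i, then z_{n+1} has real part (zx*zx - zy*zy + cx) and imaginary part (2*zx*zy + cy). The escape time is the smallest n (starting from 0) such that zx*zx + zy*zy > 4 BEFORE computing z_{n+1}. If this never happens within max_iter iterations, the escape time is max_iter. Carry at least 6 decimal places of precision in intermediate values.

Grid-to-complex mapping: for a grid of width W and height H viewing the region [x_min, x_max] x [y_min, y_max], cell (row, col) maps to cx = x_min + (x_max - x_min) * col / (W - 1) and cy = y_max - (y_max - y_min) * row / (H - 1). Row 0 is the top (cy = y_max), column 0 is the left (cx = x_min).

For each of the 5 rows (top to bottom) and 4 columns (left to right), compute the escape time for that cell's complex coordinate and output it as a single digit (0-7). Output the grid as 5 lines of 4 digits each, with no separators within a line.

Answer: 2222
3354
3475
4677
7777

Derivation:
(row=0, col=0): c = -1.2000 + 1.3200i → escape time 2
(row=0, col=1): c = -0.7500 + 1.3200i → escape time 2
(row=0, col=2): c = -0.3000 + 1.3200i → escape time 2
(row=0, col=3): c = 0.1500 + 1.3200i → escape time 2
(row=1, col=0): c = -1.2000 + 1.0625i → escape time 3
(row=1, col=1): c = -0.7500 + 1.0625i → escape time 3
(row=1, col=2): c = -0.3000 + 1.0625i → escape time 5
(row=1, col=3): c = 0.1500 + 1.0625i → escape time 4
(row=2, col=0): c = -1.2000 + 0.8050i → escape time 3
(row=2, col=1): c = -0.7500 + 0.8050i → escape time 4
(row=2, col=2): c = -0.3000 + 0.8050i → escape time 7
(row=2, col=3): c = 0.1500 + 0.8050i → escape time 5
(row=3, col=0): c = -1.2000 + 0.5475i → escape time 4
(row=3, col=1): c = -0.7500 + 0.5475i → escape time 6
(row=3, col=2): c = -0.3000 + 0.5475i → escape time 7
(row=3, col=3): c = 0.1500 + 0.5475i → escape time 7
(row=4, col=0): c = -1.2000 + 0.2900i → escape time 7
(row=4, col=1): c = -0.7500 + 0.2900i → escape time 7
(row=4, col=2): c = -0.3000 + 0.2900i → escape time 7
(row=4, col=3): c = 0.1500 + 0.2900i → escape time 7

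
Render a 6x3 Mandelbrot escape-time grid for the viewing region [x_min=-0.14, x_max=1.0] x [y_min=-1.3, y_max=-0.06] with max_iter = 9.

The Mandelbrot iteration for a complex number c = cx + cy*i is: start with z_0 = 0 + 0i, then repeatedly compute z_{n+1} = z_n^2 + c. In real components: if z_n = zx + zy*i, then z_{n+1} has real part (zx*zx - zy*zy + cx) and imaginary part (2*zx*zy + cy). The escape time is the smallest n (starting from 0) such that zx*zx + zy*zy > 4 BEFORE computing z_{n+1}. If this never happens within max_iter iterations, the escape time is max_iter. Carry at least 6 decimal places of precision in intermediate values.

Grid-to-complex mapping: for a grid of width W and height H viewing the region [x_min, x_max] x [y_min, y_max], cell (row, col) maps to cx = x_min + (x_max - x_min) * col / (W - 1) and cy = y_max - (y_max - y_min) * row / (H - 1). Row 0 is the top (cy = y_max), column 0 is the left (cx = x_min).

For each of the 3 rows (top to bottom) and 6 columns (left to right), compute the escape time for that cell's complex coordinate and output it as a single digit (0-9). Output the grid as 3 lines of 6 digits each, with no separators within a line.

Answer: 999432
997332
222222

Derivation:
(row=0, col=0): c = -0.1400 + -0.0600i → escape time 9
(row=0, col=1): c = 0.0880 + -0.0600i → escape time 9
(row=0, col=2): c = 0.3160 + -0.0600i → escape time 9
(row=0, col=3): c = 0.5440 + -0.0600i → escape time 4
(row=0, col=4): c = 0.7720 + -0.0600i → escape time 3
(row=0, col=5): c = 1.0000 + -0.0600i → escape time 2
(row=1, col=0): c = -0.1400 + -0.6800i → escape time 9
(row=1, col=1): c = 0.0880 + -0.6800i → escape time 9
(row=1, col=2): c = 0.3160 + -0.6800i → escape time 7
(row=1, col=3): c = 0.5440 + -0.6800i → escape time 3
(row=1, col=4): c = 0.7720 + -0.6800i → escape time 3
(row=1, col=5): c = 1.0000 + -0.6800i → escape time 2
(row=2, col=0): c = -0.1400 + -1.3000i → escape time 2
(row=2, col=1): c = 0.0880 + -1.3000i → escape time 2
(row=2, col=2): c = 0.3160 + -1.3000i → escape time 2
(row=2, col=3): c = 0.5440 + -1.3000i → escape time 2
(row=2, col=4): c = 0.7720 + -1.3000i → escape time 2
(row=2, col=5): c = 1.0000 + -1.3000i → escape time 2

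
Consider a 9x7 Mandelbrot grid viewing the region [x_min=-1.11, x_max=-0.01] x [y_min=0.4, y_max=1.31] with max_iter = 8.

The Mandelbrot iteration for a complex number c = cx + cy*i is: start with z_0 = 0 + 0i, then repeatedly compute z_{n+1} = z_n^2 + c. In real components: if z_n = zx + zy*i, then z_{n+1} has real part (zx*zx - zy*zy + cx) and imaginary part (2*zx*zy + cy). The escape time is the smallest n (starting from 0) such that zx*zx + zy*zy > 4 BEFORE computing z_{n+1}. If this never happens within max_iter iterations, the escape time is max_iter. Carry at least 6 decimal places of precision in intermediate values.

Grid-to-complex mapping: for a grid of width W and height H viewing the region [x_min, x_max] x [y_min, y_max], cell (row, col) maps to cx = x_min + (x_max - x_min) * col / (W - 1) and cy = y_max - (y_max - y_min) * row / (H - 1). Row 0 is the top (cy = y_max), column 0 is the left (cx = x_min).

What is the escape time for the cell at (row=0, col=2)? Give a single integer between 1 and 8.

z_0 = 0 + 0i, c = -0.8350 + 1.3100i
Iter 1: z = -0.8350 + 1.3100i, |z|^2 = 2.4133
Iter 2: z = -1.8539 + -0.8777i, |z|^2 = 4.2072
Escaped at iteration 2

Answer: 2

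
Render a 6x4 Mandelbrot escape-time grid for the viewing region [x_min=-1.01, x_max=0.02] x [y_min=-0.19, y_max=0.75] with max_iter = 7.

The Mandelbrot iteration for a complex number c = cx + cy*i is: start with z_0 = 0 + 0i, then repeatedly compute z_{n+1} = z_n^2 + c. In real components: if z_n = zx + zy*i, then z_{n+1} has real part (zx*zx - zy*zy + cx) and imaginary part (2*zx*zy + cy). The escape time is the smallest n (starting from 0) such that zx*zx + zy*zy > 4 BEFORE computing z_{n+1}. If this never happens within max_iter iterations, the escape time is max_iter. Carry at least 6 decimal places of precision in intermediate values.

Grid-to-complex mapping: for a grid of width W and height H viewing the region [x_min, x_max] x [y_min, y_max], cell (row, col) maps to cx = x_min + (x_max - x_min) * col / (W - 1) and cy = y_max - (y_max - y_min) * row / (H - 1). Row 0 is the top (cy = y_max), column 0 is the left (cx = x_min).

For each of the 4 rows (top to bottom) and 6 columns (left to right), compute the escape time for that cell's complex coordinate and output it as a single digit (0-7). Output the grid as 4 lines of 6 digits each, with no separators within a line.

(row=0, col=0): c = -1.0100 + 0.7500i → escape time 3
(row=0, col=1): c = -0.8040 + 0.7500i → escape time 4
(row=0, col=2): c = -0.5980 + 0.7500i → escape time 5
(row=0, col=3): c = -0.3920 + 0.7500i → escape time 7
(row=0, col=4): c = -0.1860 + 0.7500i → escape time 7
(row=0, col=5): c = 0.0200 + 0.7500i → escape time 7
(row=1, col=0): c = -1.0100 + 0.4367i → escape time 6
(row=1, col=1): c = -0.8040 + 0.4367i → escape time 7
(row=1, col=2): c = -0.5980 + 0.4367i → escape time 7
(row=1, col=3): c = -0.3920 + 0.4367i → escape time 7
(row=1, col=4): c = -0.1860 + 0.4367i → escape time 7
(row=1, col=5): c = 0.0200 + 0.4367i → escape time 7
(row=2, col=0): c = -1.0100 + 0.1233i → escape time 7
(row=2, col=1): c = -0.8040 + 0.1233i → escape time 7
(row=2, col=2): c = -0.5980 + 0.1233i → escape time 7
(row=2, col=3): c = -0.3920 + 0.1233i → escape time 7
(row=2, col=4): c = -0.1860 + 0.1233i → escape time 7
(row=2, col=5): c = 0.0200 + 0.1233i → escape time 7
(row=3, col=0): c = -1.0100 + -0.1900i → escape time 7
(row=3, col=1): c = -0.8040 + -0.1900i → escape time 7
(row=3, col=2): c = -0.5980 + -0.1900i → escape time 7
(row=3, col=3): c = -0.3920 + -0.1900i → escape time 7
(row=3, col=4): c = -0.1860 + -0.1900i → escape time 7
(row=3, col=5): c = 0.0200 + -0.1900i → escape time 7

Answer: 345777
677777
777777
777777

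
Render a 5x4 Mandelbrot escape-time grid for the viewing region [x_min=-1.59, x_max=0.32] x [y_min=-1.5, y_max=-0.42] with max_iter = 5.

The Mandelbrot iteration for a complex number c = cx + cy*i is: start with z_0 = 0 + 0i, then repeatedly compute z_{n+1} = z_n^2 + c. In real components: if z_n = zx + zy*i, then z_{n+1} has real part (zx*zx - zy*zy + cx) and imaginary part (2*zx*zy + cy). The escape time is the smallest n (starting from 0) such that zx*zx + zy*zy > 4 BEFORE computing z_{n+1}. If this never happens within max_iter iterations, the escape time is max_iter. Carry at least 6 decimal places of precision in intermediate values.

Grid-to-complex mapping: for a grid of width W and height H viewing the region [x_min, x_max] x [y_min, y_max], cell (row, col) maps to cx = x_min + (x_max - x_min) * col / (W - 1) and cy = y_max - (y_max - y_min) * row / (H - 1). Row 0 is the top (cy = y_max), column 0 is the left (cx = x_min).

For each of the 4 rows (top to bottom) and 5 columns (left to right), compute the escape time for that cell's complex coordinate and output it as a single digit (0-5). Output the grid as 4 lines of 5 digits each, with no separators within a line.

Answer: 35555
33455
23352
12222

Derivation:
(row=0, col=0): c = -1.5900 + -0.4200i → escape time 3
(row=0, col=1): c = -1.1125 + -0.4200i → escape time 5
(row=0, col=2): c = -0.6350 + -0.4200i → escape time 5
(row=0, col=3): c = -0.1575 + -0.4200i → escape time 5
(row=0, col=4): c = 0.3200 + -0.4200i → escape time 5
(row=1, col=0): c = -1.5900 + -0.7800i → escape time 3
(row=1, col=1): c = -1.1125 + -0.7800i → escape time 3
(row=1, col=2): c = -0.6350 + -0.7800i → escape time 4
(row=1, col=3): c = -0.1575 + -0.7800i → escape time 5
(row=1, col=4): c = 0.3200 + -0.7800i → escape time 5
(row=2, col=0): c = -1.5900 + -1.1400i → escape time 2
(row=2, col=1): c = -1.1125 + -1.1400i → escape time 3
(row=2, col=2): c = -0.6350 + -1.1400i → escape time 3
(row=2, col=3): c = -0.1575 + -1.1400i → escape time 5
(row=2, col=4): c = 0.3200 + -1.1400i → escape time 2
(row=3, col=0): c = -1.5900 + -1.5000i → escape time 1
(row=3, col=1): c = -1.1125 + -1.5000i → escape time 2
(row=3, col=2): c = -0.6350 + -1.5000i → escape time 2
(row=3, col=3): c = -0.1575 + -1.5000i → escape time 2
(row=3, col=4): c = 0.3200 + -1.5000i → escape time 2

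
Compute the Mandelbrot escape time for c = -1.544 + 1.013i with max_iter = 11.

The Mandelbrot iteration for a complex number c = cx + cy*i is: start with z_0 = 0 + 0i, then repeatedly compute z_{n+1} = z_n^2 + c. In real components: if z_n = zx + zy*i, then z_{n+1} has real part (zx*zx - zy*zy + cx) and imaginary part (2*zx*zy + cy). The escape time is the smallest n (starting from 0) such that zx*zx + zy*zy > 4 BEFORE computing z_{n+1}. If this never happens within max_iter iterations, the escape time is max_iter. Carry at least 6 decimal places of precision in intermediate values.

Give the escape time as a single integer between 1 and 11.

z_0 = 0 + 0i, c = -1.5440 + 1.0130i
Iter 1: z = -1.5440 + 1.0130i, |z|^2 = 3.4101
Iter 2: z = -0.1862 + -2.1151i, |z|^2 = 4.5085
Escaped at iteration 2

Answer: 2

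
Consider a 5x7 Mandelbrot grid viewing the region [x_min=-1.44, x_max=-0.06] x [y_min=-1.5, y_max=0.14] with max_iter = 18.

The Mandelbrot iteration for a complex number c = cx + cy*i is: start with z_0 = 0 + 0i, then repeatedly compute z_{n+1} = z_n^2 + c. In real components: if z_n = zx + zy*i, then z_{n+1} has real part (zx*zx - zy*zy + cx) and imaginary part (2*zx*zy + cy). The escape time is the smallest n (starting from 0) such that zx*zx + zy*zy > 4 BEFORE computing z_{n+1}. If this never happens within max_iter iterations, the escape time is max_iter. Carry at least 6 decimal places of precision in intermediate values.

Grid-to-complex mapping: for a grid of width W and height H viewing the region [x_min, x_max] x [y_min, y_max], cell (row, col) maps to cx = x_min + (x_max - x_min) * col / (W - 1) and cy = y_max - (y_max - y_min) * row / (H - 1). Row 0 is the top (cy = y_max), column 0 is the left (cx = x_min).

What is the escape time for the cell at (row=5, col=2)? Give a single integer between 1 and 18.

z_0 = 0 + 0i, c = -0.7500 + -1.2267i
Iter 1: z = -0.7500 + -1.2267i, |z|^2 = 2.0672
Iter 2: z = -1.6922 + 0.6133i, |z|^2 = 3.2398
Iter 3: z = 1.7374 + -3.3024i, |z|^2 = 13.9247
Escaped at iteration 3

Answer: 3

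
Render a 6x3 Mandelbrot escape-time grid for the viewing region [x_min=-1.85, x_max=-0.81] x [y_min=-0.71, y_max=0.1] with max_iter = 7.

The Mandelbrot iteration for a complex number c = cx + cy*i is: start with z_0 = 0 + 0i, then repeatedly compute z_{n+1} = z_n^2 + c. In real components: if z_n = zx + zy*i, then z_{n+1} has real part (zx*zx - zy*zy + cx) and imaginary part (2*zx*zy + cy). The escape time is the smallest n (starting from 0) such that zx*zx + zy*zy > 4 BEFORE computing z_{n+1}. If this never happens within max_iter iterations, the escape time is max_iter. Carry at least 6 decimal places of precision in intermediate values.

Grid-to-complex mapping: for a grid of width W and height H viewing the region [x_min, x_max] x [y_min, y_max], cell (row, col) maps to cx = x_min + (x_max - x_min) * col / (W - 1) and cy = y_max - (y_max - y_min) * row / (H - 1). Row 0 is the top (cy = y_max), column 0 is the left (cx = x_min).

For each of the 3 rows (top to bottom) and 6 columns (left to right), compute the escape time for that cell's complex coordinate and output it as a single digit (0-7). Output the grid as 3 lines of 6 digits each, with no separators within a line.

(row=0, col=0): c = -1.8500 + 0.1000i → escape time 4
(row=0, col=1): c = -1.6420 + 0.1000i → escape time 6
(row=0, col=2): c = -1.4340 + 0.1000i → escape time 7
(row=0, col=3): c = -1.2260 + 0.1000i → escape time 7
(row=0, col=4): c = -1.0180 + 0.1000i → escape time 7
(row=0, col=5): c = -0.8100 + 0.1000i → escape time 7
(row=1, col=0): c = -1.8500 + -0.3050i → escape time 3
(row=1, col=1): c = -1.6420 + -0.3050i → escape time 4
(row=1, col=2): c = -1.4340 + -0.3050i → escape time 5
(row=1, col=3): c = -1.2260 + -0.3050i → escape time 7
(row=1, col=4): c = -1.0180 + -0.3050i → escape time 7
(row=1, col=5): c = -0.8100 + -0.3050i → escape time 7
(row=2, col=0): c = -1.8500 + -0.7100i → escape time 2
(row=2, col=1): c = -1.6420 + -0.7100i → escape time 3
(row=2, col=2): c = -1.4340 + -0.7100i → escape time 3
(row=2, col=3): c = -1.2260 + -0.7100i → escape time 3
(row=2, col=4): c = -1.0180 + -0.7100i → escape time 4
(row=2, col=5): c = -0.8100 + -0.7100i → escape time 4

Answer: 467777
345777
233344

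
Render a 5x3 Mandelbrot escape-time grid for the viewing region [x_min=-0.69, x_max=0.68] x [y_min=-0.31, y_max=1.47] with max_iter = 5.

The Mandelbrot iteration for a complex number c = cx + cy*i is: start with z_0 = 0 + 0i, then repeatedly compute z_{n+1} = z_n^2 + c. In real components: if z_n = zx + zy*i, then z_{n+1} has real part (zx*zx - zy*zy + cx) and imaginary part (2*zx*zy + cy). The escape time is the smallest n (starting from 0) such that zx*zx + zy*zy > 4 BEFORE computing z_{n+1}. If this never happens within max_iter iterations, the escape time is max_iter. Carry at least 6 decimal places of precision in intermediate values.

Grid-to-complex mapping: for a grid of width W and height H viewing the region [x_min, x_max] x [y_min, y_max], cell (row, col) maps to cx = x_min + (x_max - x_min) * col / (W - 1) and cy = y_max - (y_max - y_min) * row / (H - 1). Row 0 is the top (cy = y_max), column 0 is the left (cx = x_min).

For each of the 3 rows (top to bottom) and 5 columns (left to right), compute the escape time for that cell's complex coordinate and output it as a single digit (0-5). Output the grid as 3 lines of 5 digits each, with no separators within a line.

Answer: 22222
55553
55553

Derivation:
(row=0, col=0): c = -0.6900 + 1.4700i → escape time 2
(row=0, col=1): c = -0.3475 + 1.4700i → escape time 2
(row=0, col=2): c = -0.0050 + 1.4700i → escape time 2
(row=0, col=3): c = 0.3375 + 1.4700i → escape time 2
(row=0, col=4): c = 0.6800 + 1.4700i → escape time 2
(row=1, col=0): c = -0.6900 + 0.5800i → escape time 5
(row=1, col=1): c = -0.3475 + 0.5800i → escape time 5
(row=1, col=2): c = -0.0050 + 0.5800i → escape time 5
(row=1, col=3): c = 0.3375 + 0.5800i → escape time 5
(row=1, col=4): c = 0.6800 + 0.5800i → escape time 3
(row=2, col=0): c = -0.6900 + -0.3100i → escape time 5
(row=2, col=1): c = -0.3475 + -0.3100i → escape time 5
(row=2, col=2): c = -0.0050 + -0.3100i → escape time 5
(row=2, col=3): c = 0.3375 + -0.3100i → escape time 5
(row=2, col=4): c = 0.6800 + -0.3100i → escape time 3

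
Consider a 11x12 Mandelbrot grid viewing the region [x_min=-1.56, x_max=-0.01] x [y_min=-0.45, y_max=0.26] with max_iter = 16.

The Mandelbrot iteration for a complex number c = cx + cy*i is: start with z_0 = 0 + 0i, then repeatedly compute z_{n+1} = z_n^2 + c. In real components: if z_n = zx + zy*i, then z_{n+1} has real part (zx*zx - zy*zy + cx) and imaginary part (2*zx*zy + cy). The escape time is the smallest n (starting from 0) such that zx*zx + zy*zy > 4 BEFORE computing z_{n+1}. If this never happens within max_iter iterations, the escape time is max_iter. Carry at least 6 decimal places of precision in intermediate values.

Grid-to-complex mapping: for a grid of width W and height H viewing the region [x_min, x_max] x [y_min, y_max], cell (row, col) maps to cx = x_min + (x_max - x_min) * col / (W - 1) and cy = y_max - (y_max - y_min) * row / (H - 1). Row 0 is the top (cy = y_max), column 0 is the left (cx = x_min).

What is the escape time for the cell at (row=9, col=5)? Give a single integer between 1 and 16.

z_0 = 0 + 0i, c = -0.7850 + -0.3209i
Iter 1: z = -0.7850 + -0.3209i, |z|^2 = 0.7192
Iter 2: z = -0.2718 + 0.1829i, |z|^2 = 0.1073
Iter 3: z = -0.7446 + -0.4203i, |z|^2 = 0.7311
Iter 4: z = -0.4072 + 0.3050i, |z|^2 = 0.2589
Iter 5: z = -0.7122 + -0.5694i, |z|^2 = 0.8314
Iter 6: z = -0.6019 + 0.4901i, |z|^2 = 0.6025
Iter 7: z = -0.6629 + -0.9109i, |z|^2 = 1.2692
Iter 8: z = -1.1754 + 0.8868i, |z|^2 = 2.1679
Iter 9: z = -0.1899 + -2.4055i, |z|^2 = 5.8224
Escaped at iteration 9

Answer: 9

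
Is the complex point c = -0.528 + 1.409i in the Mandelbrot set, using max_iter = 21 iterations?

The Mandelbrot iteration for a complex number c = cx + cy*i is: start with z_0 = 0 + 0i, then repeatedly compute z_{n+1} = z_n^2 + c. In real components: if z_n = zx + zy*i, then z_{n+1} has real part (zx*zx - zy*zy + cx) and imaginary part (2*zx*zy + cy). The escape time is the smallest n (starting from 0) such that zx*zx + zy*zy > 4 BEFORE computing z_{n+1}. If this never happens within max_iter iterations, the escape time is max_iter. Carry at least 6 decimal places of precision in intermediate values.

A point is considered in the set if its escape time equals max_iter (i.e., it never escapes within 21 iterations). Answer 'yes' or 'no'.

z_0 = 0 + 0i, c = -0.5280 + 1.4090i
Iter 1: z = -0.5280 + 1.4090i, |z|^2 = 2.2641
Iter 2: z = -2.2345 + -0.0789i, |z|^2 = 4.9992
Escaped at iteration 2

Answer: no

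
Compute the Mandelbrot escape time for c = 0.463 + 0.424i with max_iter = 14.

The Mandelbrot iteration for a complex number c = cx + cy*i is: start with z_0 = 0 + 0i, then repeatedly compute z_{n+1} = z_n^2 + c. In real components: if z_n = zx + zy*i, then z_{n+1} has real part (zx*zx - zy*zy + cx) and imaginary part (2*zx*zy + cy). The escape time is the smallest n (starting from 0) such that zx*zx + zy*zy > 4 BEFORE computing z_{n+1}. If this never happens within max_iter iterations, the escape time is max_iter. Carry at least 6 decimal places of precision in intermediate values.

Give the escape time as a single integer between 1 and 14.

Answer: 6

Derivation:
z_0 = 0 + 0i, c = 0.4630 + 0.4240i
Iter 1: z = 0.4630 + 0.4240i, |z|^2 = 0.3941
Iter 2: z = 0.4976 + 0.8166i, |z|^2 = 0.9145
Iter 3: z = 0.0437 + 1.2367i, |z|^2 = 1.5313
Iter 4: z = -1.0645 + 0.5321i, |z|^2 = 1.4163
Iter 5: z = 1.3130 + -0.7089i, |z|^2 = 2.2265
Iter 6: z = 1.6843 + -1.4376i, |z|^2 = 4.9037
Escaped at iteration 6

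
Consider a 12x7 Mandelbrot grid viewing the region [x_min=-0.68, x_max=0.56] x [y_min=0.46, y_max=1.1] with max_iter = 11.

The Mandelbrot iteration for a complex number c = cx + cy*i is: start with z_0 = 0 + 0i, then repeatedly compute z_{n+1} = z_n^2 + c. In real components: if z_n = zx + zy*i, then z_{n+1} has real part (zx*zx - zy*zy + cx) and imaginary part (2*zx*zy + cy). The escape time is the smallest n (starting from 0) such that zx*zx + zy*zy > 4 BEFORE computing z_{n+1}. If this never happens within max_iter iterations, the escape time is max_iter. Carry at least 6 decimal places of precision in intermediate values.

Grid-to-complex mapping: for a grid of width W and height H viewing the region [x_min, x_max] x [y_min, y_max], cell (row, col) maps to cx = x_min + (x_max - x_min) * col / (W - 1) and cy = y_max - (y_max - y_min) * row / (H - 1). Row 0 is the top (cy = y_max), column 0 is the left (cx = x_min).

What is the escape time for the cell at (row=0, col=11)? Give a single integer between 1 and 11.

Answer: 2

Derivation:
z_0 = 0 + 0i, c = 0.5600 + 1.1000i
Iter 1: z = 0.5600 + 1.1000i, |z|^2 = 1.5236
Iter 2: z = -0.3364 + 2.3320i, |z|^2 = 5.5514
Escaped at iteration 2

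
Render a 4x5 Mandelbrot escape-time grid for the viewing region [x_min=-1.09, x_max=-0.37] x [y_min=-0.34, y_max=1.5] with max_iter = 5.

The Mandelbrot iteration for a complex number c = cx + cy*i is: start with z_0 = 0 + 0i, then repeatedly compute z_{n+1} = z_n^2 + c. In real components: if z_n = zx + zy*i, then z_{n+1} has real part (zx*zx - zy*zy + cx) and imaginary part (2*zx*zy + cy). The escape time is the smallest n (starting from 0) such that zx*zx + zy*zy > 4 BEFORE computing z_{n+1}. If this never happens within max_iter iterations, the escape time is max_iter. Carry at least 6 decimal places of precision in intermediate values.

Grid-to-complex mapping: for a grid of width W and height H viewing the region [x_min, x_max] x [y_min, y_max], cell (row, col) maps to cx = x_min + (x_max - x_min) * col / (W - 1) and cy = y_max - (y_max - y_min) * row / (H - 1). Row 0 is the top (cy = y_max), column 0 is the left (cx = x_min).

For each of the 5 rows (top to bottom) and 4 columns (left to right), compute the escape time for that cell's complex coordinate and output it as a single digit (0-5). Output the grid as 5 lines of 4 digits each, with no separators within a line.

Answer: 2222
3344
4555
5555
5555

Derivation:
(row=0, col=0): c = -1.0900 + 1.5000i → escape time 2
(row=0, col=1): c = -0.8500 + 1.5000i → escape time 2
(row=0, col=2): c = -0.6100 + 1.5000i → escape time 2
(row=0, col=3): c = -0.3700 + 1.5000i → escape time 2
(row=1, col=0): c = -1.0900 + 1.0400i → escape time 3
(row=1, col=1): c = -0.8500 + 1.0400i → escape time 3
(row=1, col=2): c = -0.6100 + 1.0400i → escape time 4
(row=1, col=3): c = -0.3700 + 1.0400i → escape time 4
(row=2, col=0): c = -1.0900 + 0.5800i → escape time 4
(row=2, col=1): c = -0.8500 + 0.5800i → escape time 5
(row=2, col=2): c = -0.6100 + 0.5800i → escape time 5
(row=2, col=3): c = -0.3700 + 0.5800i → escape time 5
(row=3, col=0): c = -1.0900 + 0.1200i → escape time 5
(row=3, col=1): c = -0.8500 + 0.1200i → escape time 5
(row=3, col=2): c = -0.6100 + 0.1200i → escape time 5
(row=3, col=3): c = -0.3700 + 0.1200i → escape time 5
(row=4, col=0): c = -1.0900 + -0.3400i → escape time 5
(row=4, col=1): c = -0.8500 + -0.3400i → escape time 5
(row=4, col=2): c = -0.6100 + -0.3400i → escape time 5
(row=4, col=3): c = -0.3700 + -0.3400i → escape time 5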